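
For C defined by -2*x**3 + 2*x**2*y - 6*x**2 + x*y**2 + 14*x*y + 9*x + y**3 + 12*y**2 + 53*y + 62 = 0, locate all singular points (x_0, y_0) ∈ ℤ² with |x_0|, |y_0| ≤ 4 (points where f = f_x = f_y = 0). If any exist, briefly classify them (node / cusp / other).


Singular points: {(-2, -3)}; classification: cusp.

Compute partial derivatives:
  f_x = -6*x**2 + 4*x*y - 12*x + y**2 + 14*y + 9.
  f_y = 2*x**2 + 2*x*y + 14*x + 3*y**2 + 24*y + 53.
Scan x_0 ∈ {−4, ..., 4}. For each x_0, f_y(x_0, y) is a polynomial in y; find its integer roots y ∈ {−4, ..., 4}, then test f_x and f at those candidates.
  x = -4: f_y(-4, y) = 3*y**2 + 16*y + 29; no integer root y with |y| ≤ 4.
  x = -3: f_y(-3, y) = 3*y**2 + 18*y + 29; no integer root y with |y| ≤ 4.
  x = -2: f_y(-2, y) = 3*y**2 + 20*y + 33; vanishes at y ∈ {-3}. (-2, -3): f_x = 0, f = 0 — SINGULAR.
  x = -1: f_y(-1, y) = 3*y**2 + 22*y + 41; no integer root y with |y| ≤ 4.
  x = 0: f_y(0, y) = 3*y**2 + 24*y + 53; no integer root y with |y| ≤ 4.
  x = 1: f_y(1, y) = 3*y**2 + 26*y + 69; no integer root y with |y| ≤ 4.
  x = 2: f_y(2, y) = 3*y**2 + 28*y + 89; no integer root y with |y| ≤ 4.
  x = 3: f_y(3, y) = 3*y**2 + 30*y + 113; no integer root y with |y| ≤ 4.
  x = 4: f_y(4, y) = 3*y**2 + 32*y + 141; no integer root y with |y| ≤ 4.
Only singular point on the grid: (-2, -3).
Classify: substitute x = -2 + u, y = -3 + v and expand: f = -2*u**3 + 2*u**2*v + u*v**2 + v**3 + v**2.
No constant or linear terms (consistent with a singular point). Quadratic part: v**2. Cubic part: -2*u**3 + 2*u**2*v + u*v**2 + v**3.
The quadratic part v**2 is a perfect square, so there is a single (double) tangent line v = 0, i.e. y = -3. Restricting the cubic part to that line (v = 0) leaves -2*u**3 ≠ 0, so f is not divisible by v and the branch is v² ≈ 2*u**3 to lowest order — this is a cusp.
Classification: cusp.


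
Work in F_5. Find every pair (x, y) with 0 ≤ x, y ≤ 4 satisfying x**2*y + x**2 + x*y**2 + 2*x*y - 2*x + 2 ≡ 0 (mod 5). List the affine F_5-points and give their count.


Affine F_5-points: {(1, 1), (3, 0), (4, 0), (4, 4)}; count = 4.

For each of the 25 pairs (x, y) ∈ F_5², evaluate f(x, y) mod 5. Record the zeros.
  x = 0: [0↦2, 1↦2, 2↦2, 3↦2, 4↦2]  zeros at y ∈ ∅
  x = 1: [0↦1, 1↦0, 2↦1, 3↦4, 4↦4]  zeros at y ∈ {1}
  x = 2: [0↦2, 1↦2, 2↦1, 3↦4, 4↦1]  zeros at y ∈ ∅
  x = 3: [0↦0, 1↦3, 2↦2, 3↦2, 4↦3]  zeros at y ∈ {0}
  x = 4: [0↦0, 1↦3, 2↦4, 3↦3, 4↦0]  zeros at y ∈ {0, 4}
Collecting zeros: affine points = {(1, 1), (3, 0), (4, 0), (4, 4)}.
Total count |C(F_5)_aff| = 4.


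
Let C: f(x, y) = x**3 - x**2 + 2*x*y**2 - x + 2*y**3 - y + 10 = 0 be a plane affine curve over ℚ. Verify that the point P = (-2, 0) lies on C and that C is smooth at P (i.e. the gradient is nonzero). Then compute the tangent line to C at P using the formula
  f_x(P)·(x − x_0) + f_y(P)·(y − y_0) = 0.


Tangent line at P: 15*x - y + 30 = 0.

Step 1: f(-2, 0) = 0, so P lies on C.
Step 2: partial derivatives
  f_x(x, y) = 3*x**2 - 2*x + 2*y**2 - 1, f_y(x, y) = 4*x*y + 6*y**2 - 1.
  f_x(P) = 15, f_y(P) = -1 (gradient nonzero, so P is smooth).
Step 3: tangent line at P: 15·(x − -2) + -1·(y − 0) = 0.
Expanding: 15*x - y + 30 = 0.


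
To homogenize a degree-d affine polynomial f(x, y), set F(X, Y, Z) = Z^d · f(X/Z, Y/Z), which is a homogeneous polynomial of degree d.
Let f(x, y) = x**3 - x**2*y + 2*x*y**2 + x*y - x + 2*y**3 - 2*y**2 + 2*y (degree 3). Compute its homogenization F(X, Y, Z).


F(X, Y, Z) = X**3 - X**2*Y + 2*X*Y**2 + X*Y*Z - X*Z**2 + 2*Y**3 - 2*Y**2*Z + 2*Y*Z**2

deg(f) = 3.
Substitute x = X/Z, y = Y/Z into f, then multiply by Z^3.
  monomial 1·x^3·y^0 ↦ 1·X^3·Y^0·Z^0.
  monomial -1·x^2·y^1 ↦ -1·X^2·Y^1·Z^0.
  monomial 2·x^1·y^2 ↦ 2·X^1·Y^2·Z^0.
  monomial 1·x^1·y^1 ↦ 1·X^1·Y^1·Z^1.
  monomial -1·x^1·y^0 ↦ -1·X^1·Y^0·Z^2.
  monomial 2·x^0·y^3 ↦ 2·X^0·Y^3·Z^0.
  monomial -2·x^0·y^2 ↦ -2·X^0·Y^2·Z^1.
  monomial 2·x^0·y^1 ↦ 2·X^0·Y^1·Z^2.
Collecting: F(X, Y, Z) = X**3 - X**2*Y + 2*X*Y**2 + X*Y*Z - X*Z**2 + 2*Y**3 - 2*Y**2*Z + 2*Y*Z**2.


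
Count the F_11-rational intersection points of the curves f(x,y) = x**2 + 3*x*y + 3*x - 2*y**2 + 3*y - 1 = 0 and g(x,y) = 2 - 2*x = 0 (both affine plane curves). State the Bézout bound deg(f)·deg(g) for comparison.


Common zeros: {(1, 6), (1, 8)}; count = 2; Bézout bound = 2.

deg(f) = 2, deg(g) = 1, so Bézout bound = 2.
Scan x ∈ F_11. For each x, list the y ∈ F_11 with f(x, y) ≡ 0 and those with g(x, y) ≡ 0 (mod 11); the common zeros in that column are the intersection.
  x = 0: f ≡ 0 at y ∈ {1, 6}; g ≡ 0 at y ∈ ∅; common: ∅.
  x = 1: f ≡ 0 at y ∈ {6, 8}; g ≡ 0 at y ∈ {0, 1, 2, 3, 4, 5, 6, 7, 8, 9, 10}; common: {6, 8}.
  x = 2: f ≡ 0 at y ∈ ∅; g ≡ 0 at y ∈ ∅; common: ∅.
  x = 3: f ≡ 0 at y ∈ {2, 4}; g ≡ 0 at y ∈ ∅; common: ∅.
  x = 4: f ≡ 0 at y ∈ {4, 9}; g ≡ 0 at y ∈ ∅; common: ∅.
  x = 5: f ≡ 0 at y ∈ {1, 8}; g ≡ 0 at y ∈ ∅; common: ∅.
  x = 6: f ≡ 0 at y ∈ ∅; g ≡ 0 at y ∈ ∅; common: ∅.
  x = 7: f ≡ 0 at y ∈ ∅; g ≡ 0 at y ∈ ∅; common: ∅.
  x = 8: f ≡ 0 at y ∈ ∅; g ≡ 0 at y ∈ ∅; common: ∅.
  x = 9: f ≡ 0 at y ∈ ∅; g ≡ 0 at y ∈ ∅; common: ∅.
  x = 10: f ≡ 0 at y ∈ {2, 9}; g ≡ 0 at y ∈ ∅; common: ∅.
Collecting: common zeros = {(1, 6), (1, 8)}, so the count is 2.
Comparison with the Bézout bound: 2 ≤ 2 = deg(f)·deg(g), as expected for curves with no common component (the bound is attained).


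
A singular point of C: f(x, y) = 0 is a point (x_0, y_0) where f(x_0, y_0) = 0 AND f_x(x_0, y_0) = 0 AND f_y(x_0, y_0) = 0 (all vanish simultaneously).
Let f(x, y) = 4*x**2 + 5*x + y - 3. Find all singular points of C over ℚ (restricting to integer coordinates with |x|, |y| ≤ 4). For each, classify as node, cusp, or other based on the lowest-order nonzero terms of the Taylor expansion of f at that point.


No singular points in the scanned grid; C is smooth there.

Compute partial derivatives:
  f_x = 8*x + 5.
  f_y = 1.
f_y = 1 is a nonzero constant, so f_y never vanishes: no point (x, y) can satisfy f = f_x = f_y = 0. In particular no (x, y) ∈ {−4, ..., 4}² is singular; the curve is smooth.


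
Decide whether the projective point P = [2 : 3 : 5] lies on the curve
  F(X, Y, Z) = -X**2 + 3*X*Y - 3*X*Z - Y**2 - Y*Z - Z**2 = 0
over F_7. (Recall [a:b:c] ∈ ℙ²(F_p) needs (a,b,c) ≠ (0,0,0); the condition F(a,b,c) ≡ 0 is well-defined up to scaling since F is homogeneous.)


F(2,3,5) ≡ 5 (mod 7); P is NOT on the curve.

Evaluate F(2, 3, 5) term-by-term (mod 7).
  -X**2 ↦ -1·4·1·1 = -4
  3*X*Y ↦ 3·2·3·1 = 18
  -3*X*Z ↦ -3·2·1·5 = -30
  -Y**2 ↦ -1·1·9·1 = -9
  -Y*Z ↦ -1·1·3·5 = -15
  -Z**2 ↦ -1·1·1·25 = -25
Sum: F(2, 3, 5) = (-4) + (18) + (-30) + (-9) + (-15) + (-25) = -65.
Reducing mod 7: -65 ≡ 5 (mod 7).
Since F(a, b, c) ≡ 5 ≠ 0 (mod 7), P does NOT lie on the curve.


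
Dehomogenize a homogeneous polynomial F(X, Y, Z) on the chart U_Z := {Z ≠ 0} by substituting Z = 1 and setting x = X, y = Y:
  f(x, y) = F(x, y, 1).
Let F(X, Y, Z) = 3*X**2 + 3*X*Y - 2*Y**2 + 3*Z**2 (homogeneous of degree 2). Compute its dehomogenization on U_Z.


f(x, y) = 3*x**2 + 3*x*y - 2*y**2 + 3

On U_Z we set Z = 1. Each monomial c·X^i·Y^j·Z^k in F becomes c·x^i·y^j·1^k = c·x^i·y^j.
Substituting Z = 1: F(X, Y, 1) = 3*x**2 + 3*x*y - 2*y**2 + 3.
Note: deg(f) ≤ deg(F) = 2; strict inequality happens when F is divisible by Z (lost terms).


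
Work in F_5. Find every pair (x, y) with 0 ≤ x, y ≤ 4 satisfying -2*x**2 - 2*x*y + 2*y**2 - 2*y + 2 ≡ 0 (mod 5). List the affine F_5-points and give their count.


Affine F_5-points: {(1, 0), (1, 2), (2, 1), (2, 2), (4, 0)}; count = 5.

For each of the 25 pairs (x, y) ∈ F_5², evaluate f(x, y) mod 5. Record the zeros.
  x = 0: [0↦2, 1↦2, 2↦1, 3↦4, 4↦1]  zeros at y ∈ ∅
  x = 1: [0↦0, 1↦3, 2↦0, 3↦1, 4↦1]  zeros at y ∈ {0, 2}
  x = 2: [0↦4, 1↦0, 2↦0, 3↦4, 4↦2]  zeros at y ∈ {1, 2}
  x = 3: [0↦4, 1↦3, 2↦1, 3↦3, 4↦4]  zeros at y ∈ ∅
  x = 4: [0↦0, 1↦2, 2↦3, 3↦3, 4↦2]  zeros at y ∈ {0}
Collecting zeros: affine points = {(1, 0), (1, 2), (2, 1), (2, 2), (4, 0)}.
Total count |C(F_5)_aff| = 5.


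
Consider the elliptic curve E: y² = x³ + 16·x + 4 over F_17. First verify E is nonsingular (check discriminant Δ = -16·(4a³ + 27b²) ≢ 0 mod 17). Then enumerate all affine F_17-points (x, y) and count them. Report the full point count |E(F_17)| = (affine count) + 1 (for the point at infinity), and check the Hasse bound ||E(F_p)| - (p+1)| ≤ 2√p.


Affine points = {(0, 2), (0, 15), (1, 2), (1, 15), (4, 8), (4, 9), (7, 0), (8, 7), (8, 10), (10, 5), (10, 12), (11, 7), (11, 10), (15, 7), (15, 10), (16, 2), (16, 15)}; affine count = 17; |E(F_17)| = 18.

Discriminant check: Δ ∝ 4a³ + 27b² = 4·16³ + 27·4² = 4·4096 + 27·16 ≡ 3 (mod 17). Nonzero ⇒ E is nonsingular.
For each x ∈ F_17, compute rhs = x³ + 16·x + 4 mod 17, then count y ∈ F_17 with y² ≡ rhs.
  x = 0: rhs = 4, matching y values: 2, 15 (2 points).
  x = 1: rhs = 4, matching y values: 2, 15 (2 points).
  x = 2: rhs = 10, matching y values: none (0 points).
  x = 3: rhs = 11, matching y values: none (0 points).
  x = 4: rhs = 13, matching y values: 8, 9 (2 points).
  x = 5: rhs = 5, matching y values: none (0 points).
  x = 6: rhs = 10, matching y values: none (0 points).
  x = 7: rhs = 0, matching y values: 0 (1 points).
  x = 8: rhs = 15, matching y values: 7, 10 (2 points).
  x = 9: rhs = 10, matching y values: none (0 points).
  x = 10: rhs = 8, matching y values: 5, 12 (2 points).
  x = 11: rhs = 15, matching y values: 7, 10 (2 points).
  x = 12: rhs = 3, matching y values: none (0 points).
  x = 13: rhs = 12, matching y values: none (0 points).
  x = 14: rhs = 14, matching y values: none (0 points).
  x = 15: rhs = 15, matching y values: 7, 10 (2 points).
  x = 16: rhs = 4, matching y values: 2, 15 (2 points).
Total affine count: 17.
Full point count |E(F_17)| = 17 + 1 = 18.
Hasse bound: |18 − (17+1)| = |0| = 0 ≤ 2√17 ≈ 8.2462 ✓.


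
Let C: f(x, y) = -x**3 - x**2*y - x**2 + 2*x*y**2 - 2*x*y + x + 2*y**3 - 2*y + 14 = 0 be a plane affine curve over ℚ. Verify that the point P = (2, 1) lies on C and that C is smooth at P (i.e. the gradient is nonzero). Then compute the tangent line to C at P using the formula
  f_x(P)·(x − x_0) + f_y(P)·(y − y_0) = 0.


Tangent line at P: -19*x + 4*y + 34 = 0.

Step 1: f(2, 1) = 0, so P lies on C.
Step 2: partial derivatives
  f_x(x, y) = -3*x**2 - 2*x*y - 2*x + 2*y**2 - 2*y + 1, f_y(x, y) = -x**2 + 4*x*y - 2*x + 6*y**2 - 2.
  f_x(P) = -19, f_y(P) = 4 (gradient nonzero, so P is smooth).
Step 3: tangent line at P: -19·(x − 2) + 4·(y − 1) = 0.
Expanding: -19*x + 4*y + 34 = 0.


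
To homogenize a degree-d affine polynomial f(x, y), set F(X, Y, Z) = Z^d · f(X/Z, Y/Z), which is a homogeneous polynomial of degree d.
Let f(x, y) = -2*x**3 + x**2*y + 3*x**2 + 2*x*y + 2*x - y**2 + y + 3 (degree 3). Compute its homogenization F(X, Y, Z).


F(X, Y, Z) = -2*X**3 + X**2*Y + 3*X**2*Z + 2*X*Y*Z + 2*X*Z**2 - Y**2*Z + Y*Z**2 + 3*Z**3

deg(f) = 3.
Substitute x = X/Z, y = Y/Z into f, then multiply by Z^3.
  monomial -2·x^3·y^0 ↦ -2·X^3·Y^0·Z^0.
  monomial 1·x^2·y^1 ↦ 1·X^2·Y^1·Z^0.
  monomial 3·x^2·y^0 ↦ 3·X^2·Y^0·Z^1.
  monomial 2·x^1·y^1 ↦ 2·X^1·Y^1·Z^1.
  monomial 2·x^1·y^0 ↦ 2·X^1·Y^0·Z^2.
  monomial -1·x^0·y^2 ↦ -1·X^0·Y^2·Z^1.
  monomial 1·x^0·y^1 ↦ 1·X^0·Y^1·Z^2.
  monomial 3·x^0·y^0 ↦ 3·X^0·Y^0·Z^3.
Collecting: F(X, Y, Z) = -2*X**3 + X**2*Y + 3*X**2*Z + 2*X*Y*Z + 2*X*Z**2 - Y**2*Z + Y*Z**2 + 3*Z**3.


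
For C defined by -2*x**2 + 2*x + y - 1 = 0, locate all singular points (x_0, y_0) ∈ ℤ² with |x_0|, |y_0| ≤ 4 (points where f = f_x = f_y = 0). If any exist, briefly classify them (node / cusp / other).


No singular points in the scanned grid; C is smooth there.

Compute partial derivatives:
  f_x = 2 - 4*x.
  f_y = 1.
f_y = 1 is a nonzero constant, so f_y never vanishes: no point (x, y) can satisfy f = f_x = f_y = 0. In particular no (x, y) ∈ {−4, ..., 4}² is singular; the curve is smooth.


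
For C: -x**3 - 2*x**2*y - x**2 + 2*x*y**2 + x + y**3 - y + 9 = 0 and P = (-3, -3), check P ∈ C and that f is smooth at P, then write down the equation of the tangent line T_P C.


Tangent line at P: -38*x + 44*y + 18 = 0.

Step 1: f(-3, -3) = 0, so P lies on C.
Step 2: partial derivatives
  f_x(x, y) = -3*x**2 - 4*x*y - 2*x + 2*y**2 + 1, f_y(x, y) = -2*x**2 + 4*x*y + 3*y**2 - 1.
  f_x(P) = -38, f_y(P) = 44 (gradient nonzero, so P is smooth).
Step 3: tangent line at P: -38·(x − -3) + 44·(y − -3) = 0.
Expanding: -38*x + 44*y + 18 = 0.


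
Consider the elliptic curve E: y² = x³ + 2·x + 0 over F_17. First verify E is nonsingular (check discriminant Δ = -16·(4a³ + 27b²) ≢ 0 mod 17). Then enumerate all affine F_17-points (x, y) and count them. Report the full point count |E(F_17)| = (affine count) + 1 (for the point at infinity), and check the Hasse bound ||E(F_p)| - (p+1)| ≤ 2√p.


Affine points = {(0, 0), (3, 4), (3, 13), (4, 2), (4, 15), (5, 4), (5, 13), (7, 0), (8, 1), (8, 16), (9, 4), (9, 13), (10, 0), (12, 1), (12, 16), (13, 8), (13, 9), (14, 1), (14, 16)}; affine count = 19; |E(F_17)| = 20.

Discriminant check: Δ ∝ 4a³ + 27b² = 4·2³ + 27·0² = 4·8 + 27·0 ≡ 15 (mod 17). Nonzero ⇒ E is nonsingular.
For each x ∈ F_17, compute rhs = x³ + 2·x + 0 mod 17, then count y ∈ F_17 with y² ≡ rhs.
  x = 0: rhs = 0, matching y values: 0 (1 points).
  x = 1: rhs = 3, matching y values: none (0 points).
  x = 2: rhs = 12, matching y values: none (0 points).
  x = 3: rhs = 16, matching y values: 4, 13 (2 points).
  x = 4: rhs = 4, matching y values: 2, 15 (2 points).
  x = 5: rhs = 16, matching y values: 4, 13 (2 points).
  x = 6: rhs = 7, matching y values: none (0 points).
  x = 7: rhs = 0, matching y values: 0 (1 points).
  x = 8: rhs = 1, matching y values: 1, 16 (2 points).
  x = 9: rhs = 16, matching y values: 4, 13 (2 points).
  x = 10: rhs = 0, matching y values: 0 (1 points).
  x = 11: rhs = 10, matching y values: none (0 points).
  x = 12: rhs = 1, matching y values: 1, 16 (2 points).
  x = 13: rhs = 13, matching y values: 8, 9 (2 points).
  x = 14: rhs = 1, matching y values: 1, 16 (2 points).
  x = 15: rhs = 5, matching y values: none (0 points).
  x = 16: rhs = 14, matching y values: none (0 points).
Total affine count: 19.
Full point count |E(F_17)| = 19 + 1 = 20.
Hasse bound: |20 − (17+1)| = |2| = 2 ≤ 2√17 ≈ 8.2462 ✓.


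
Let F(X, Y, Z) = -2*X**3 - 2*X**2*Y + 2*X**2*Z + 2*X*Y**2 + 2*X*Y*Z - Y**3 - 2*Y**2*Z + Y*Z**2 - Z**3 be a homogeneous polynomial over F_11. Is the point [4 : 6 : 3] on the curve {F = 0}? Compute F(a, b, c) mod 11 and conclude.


F(4,6,3) ≡ 1 (mod 11); P is NOT on the curve.

Evaluate F(4, 6, 3) term-by-term (mod 11).
  -2*X**3 ↦ -2·64·1·1 = -128
  -2*X**2*Y ↦ -2·16·6·1 = -192
  2*X**2*Z ↦ 2·16·1·3 = 96
  2*X*Y**2 ↦ 2·4·36·1 = 288
  2*X*Y*Z ↦ 2·4·6·3 = 144
  -Y**3 ↦ -1·1·216·1 = -216
  -2*Y**2*Z ↦ -2·1·36·3 = -216
  Y*Z**2 ↦ 1·1·6·9 = 54
  -Z**3 ↦ -1·1·1·27 = -27
Sum: F(4, 6, 3) = (-128) + (-192) + (96) + (288) + (144) + (-216) + (-216) + (54) + (-27) = -197.
Reducing mod 11: -197 ≡ 1 (mod 11).
Since F(a, b, c) ≡ 1 ≠ 0 (mod 11), P does NOT lie on the curve.


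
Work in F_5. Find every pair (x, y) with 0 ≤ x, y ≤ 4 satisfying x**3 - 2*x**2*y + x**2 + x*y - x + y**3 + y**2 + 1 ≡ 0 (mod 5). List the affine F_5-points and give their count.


Affine F_5-points: {(1, 3), (3, 3), (4, 4)}; count = 3.

For each of the 25 pairs (x, y) ∈ F_5², evaluate f(x, y) mod 5. Record the zeros.
  x = 0: [0↦1, 1↦3, 2↦3, 3↦2, 4↦1]  zeros at y ∈ ∅
  x = 1: [0↦2, 1↦3, 2↦2, 3↦0, 4↦3]  zeros at y ∈ {3}
  x = 2: [0↦1, 1↦2, 2↦1, 3↦4, 4↦2]  zeros at y ∈ ∅
  x = 3: [0↦4, 1↦1, 2↦1, 3↦0, 4↦4]  zeros at y ∈ {3}
  x = 4: [0↦2, 1↦1, 2↦3, 3↦4, 4↦0]  zeros at y ∈ {4}
Collecting zeros: affine points = {(1, 3), (3, 3), (4, 4)}.
Total count |C(F_5)_aff| = 3.


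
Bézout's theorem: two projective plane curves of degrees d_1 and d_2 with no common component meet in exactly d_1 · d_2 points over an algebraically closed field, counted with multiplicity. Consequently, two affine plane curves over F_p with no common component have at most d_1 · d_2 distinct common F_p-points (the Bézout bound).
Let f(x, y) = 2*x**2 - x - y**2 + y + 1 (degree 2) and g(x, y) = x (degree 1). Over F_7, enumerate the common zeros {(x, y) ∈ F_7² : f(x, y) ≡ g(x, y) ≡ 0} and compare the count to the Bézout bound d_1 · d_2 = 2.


Common zeros: ∅; count = 0; Bézout bound = 2.

deg(f) = 2, deg(g) = 1, so Bézout bound = 2.
Scan x ∈ F_7. For each x, list the y ∈ F_7 with f(x, y) ≡ 0 and those with g(x, y) ≡ 0 (mod 7); the common zeros in that column are the intersection.
  x = 0: f ≡ 0 at y ∈ ∅; g ≡ 0 at y ∈ {0, 1, 2, 3, 4, 5, 6}; common: ∅.
  x = 1: f ≡ 0 at y ∈ {2, 6}; g ≡ 0 at y ∈ ∅; common: ∅.
  x = 2: f ≡ 0 at y ∈ {0, 1}; g ≡ 0 at y ∈ ∅; common: ∅.
  x = 3: f ≡ 0 at y ∈ {2, 6}; g ≡ 0 at y ∈ ∅; common: ∅.
  x = 4: f ≡ 0 at y ∈ ∅; g ≡ 0 at y ∈ ∅; common: ∅.
  x = 5: f ≡ 0 at y ∈ ∅; g ≡ 0 at y ∈ ∅; common: ∅.
  x = 6: f ≡ 0 at y ∈ ∅; g ≡ 0 at y ∈ ∅; common: ∅.
Collecting: common zeros = ∅, so the count is 0.
Comparison with the Bézout bound: 0 ≤ 2 = deg(f)·deg(g), as expected for curves with no common component (the affine F_7-count falls short of the bound because intersections may lie at infinity, over extension fields, or carry multiplicity).


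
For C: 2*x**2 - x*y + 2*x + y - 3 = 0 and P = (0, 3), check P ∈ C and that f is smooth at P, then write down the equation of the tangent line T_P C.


Tangent line at P: -x + y - 3 = 0.

Step 1: f(0, 3) = 0, so P lies on C.
Step 2: partial derivatives
  f_x(x, y) = 4*x - y + 2, f_y(x, y) = 1 - x.
  f_x(P) = -1, f_y(P) = 1 (gradient nonzero, so P is smooth).
Step 3: tangent line at P: -1·(x − 0) + 1·(y − 3) = 0.
Expanding: -x + y - 3 = 0.


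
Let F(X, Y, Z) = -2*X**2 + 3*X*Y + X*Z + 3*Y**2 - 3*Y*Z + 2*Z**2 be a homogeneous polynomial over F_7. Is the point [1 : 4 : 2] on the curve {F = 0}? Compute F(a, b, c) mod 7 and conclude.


F(1,4,2) ≡ 2 (mod 7); P is NOT on the curve.

Evaluate F(1, 4, 2) term-by-term (mod 7).
  -2*X**2 ↦ -2·1·1·1 = -2
  3*X*Y ↦ 3·1·4·1 = 12
  X*Z ↦ 1·1·1·2 = 2
  3*Y**2 ↦ 3·1·16·1 = 48
  -3*Y*Z ↦ -3·1·4·2 = -24
  2*Z**2 ↦ 2·1·1·4 = 8
Sum: F(1, 4, 2) = (-2) + (12) + (2) + (48) + (-24) + (8) = 44.
Reducing mod 7: 44 ≡ 2 (mod 7).
Since F(a, b, c) ≡ 2 ≠ 0 (mod 7), P does NOT lie on the curve.


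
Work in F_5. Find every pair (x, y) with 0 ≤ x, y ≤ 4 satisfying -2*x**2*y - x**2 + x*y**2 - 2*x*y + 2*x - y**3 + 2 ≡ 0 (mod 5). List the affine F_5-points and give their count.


Affine F_5-points: {(0, 3), (3, 2)}; count = 2.

For each of the 25 pairs (x, y) ∈ F_5², evaluate f(x, y) mod 5. Record the zeros.
  x = 0: [0↦2, 1↦1, 2↦4, 3↦0, 4↦3]  zeros at y ∈ {3}
  x = 1: [0↦3, 1↦4, 2↦1, 3↦3, 4↦4]  zeros at y ∈ ∅
  x = 2: [0↦2, 1↦1, 2↦3, 3↦2, 4↦2]  zeros at y ∈ ∅
  x = 3: [0↦4, 1↦2, 2↦0, 3↦2, 4↦2]  zeros at y ∈ {2}
  x = 4: [0↦4, 1↦2, 2↦2, 3↦3, 4↦4]  zeros at y ∈ ∅
Collecting zeros: affine points = {(0, 3), (3, 2)}.
Total count |C(F_5)_aff| = 2.


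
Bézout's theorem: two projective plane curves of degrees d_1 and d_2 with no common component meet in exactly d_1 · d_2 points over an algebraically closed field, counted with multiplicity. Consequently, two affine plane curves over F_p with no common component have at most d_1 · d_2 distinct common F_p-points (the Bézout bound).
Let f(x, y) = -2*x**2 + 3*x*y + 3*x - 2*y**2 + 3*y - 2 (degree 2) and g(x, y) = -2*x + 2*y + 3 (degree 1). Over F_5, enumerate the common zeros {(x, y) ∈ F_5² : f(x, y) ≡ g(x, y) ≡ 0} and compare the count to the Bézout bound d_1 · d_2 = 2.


Common zeros: {(2, 3), (3, 4)}; count = 2; Bézout bound = 2.

deg(f) = 2, deg(g) = 1, so Bézout bound = 2.
Scan x ∈ F_5. For each x, list the y ∈ F_5 with f(x, y) ≡ 0 and those with g(x, y) ≡ 0 (mod 5); the common zeros in that column are the intersection.
  x = 0: f ≡ 0 at y ∈ ∅; g ≡ 0 at y ∈ {1}; common: ∅.
  x = 1: f ≡ 0 at y ∈ ∅; g ≡ 0 at y ∈ {2}; common: ∅.
  x = 2: f ≡ 0 at y ∈ {3, 4}; g ≡ 0 at y ∈ {3}; common: {3}.
  x = 3: f ≡ 0 at y ∈ {2, 4}; g ≡ 0 at y ∈ {4}; common: {4}.
  x = 4: f ≡ 0 at y ∈ {2, 3}; g ≡ 0 at y ∈ {0}; common: ∅.
Collecting: common zeros = {(2, 3), (3, 4)}, so the count is 2.
Comparison with the Bézout bound: 2 ≤ 2 = deg(f)·deg(g), as expected for curves with no common component (the bound is attained).


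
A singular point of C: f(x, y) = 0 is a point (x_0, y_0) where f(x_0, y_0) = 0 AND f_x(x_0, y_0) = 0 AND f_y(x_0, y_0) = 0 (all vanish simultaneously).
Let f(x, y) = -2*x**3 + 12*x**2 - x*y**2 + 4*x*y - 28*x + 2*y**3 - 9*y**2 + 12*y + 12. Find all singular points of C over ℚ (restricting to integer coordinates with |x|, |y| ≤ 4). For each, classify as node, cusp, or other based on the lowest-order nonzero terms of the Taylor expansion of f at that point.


Singular points: {(2, 2)}; classification: cusp.

Compute partial derivatives:
  f_x = -6*x**2 + 24*x - y**2 + 4*y - 28.
  f_y = -2*x*y + 4*x + 6*y**2 - 18*y + 12.
Scan x_0 ∈ {−4, ..., 4}. For each x_0, f_y(x_0, y) is a polynomial in y; find its integer roots y ∈ {−4, ..., 4}, then test f_x and f at those candidates.
  x = -4: f_y(-4, y) = 6*y**2 - 10*y - 4; vanishes at y ∈ {2}. (-4, 2): f_x = -216 ≠ 0.
  x = -3: f_y(-3, y) = 6*y**2 - 12*y; vanishes at y ∈ {0, 2}. (-3, 0): f_x = -154 ≠ 0; (-3, 2): f_x = -150 ≠ 0.
  x = -2: f_y(-2, y) = 6*y**2 - 14*y + 4; vanishes at y ∈ {2}. (-2, 2): f_x = -96 ≠ 0.
  x = -1: f_y(-1, y) = 6*y**2 - 16*y + 8; vanishes at y ∈ {2}. (-1, 2): f_x = -54 ≠ 0.
  x = 0: f_y(0, y) = 6*y**2 - 18*y + 12; vanishes at y ∈ {1, 2}. (0, 1): f_x = -25 ≠ 0; (0, 2): f_x = -24 ≠ 0.
  x = 1: f_y(1, y) = 6*y**2 - 20*y + 16; vanishes at y ∈ {2}. (1, 2): f_x = -6 ≠ 0.
  x = 2: f_y(2, y) = 6*y**2 - 22*y + 20; vanishes at y ∈ {2}. (2, 2): f_x = 0, f = 0 — SINGULAR.
  x = 3: f_y(3, y) = 6*y**2 - 24*y + 24; vanishes at y ∈ {2}. (3, 2): f_x = -6 ≠ 0.
  x = 4: f_y(4, y) = 6*y**2 - 26*y + 28; vanishes at y ∈ {2}. (4, 2): f_x = -24 ≠ 0.
Only singular point on the grid: (2, 2).
Classify: substitute x = 2 + u, y = 2 + v and expand: f = -2*u**3 - u*v**2 + 2*v**3 + v**2.
No constant or linear terms (consistent with a singular point). Quadratic part: v**2. Cubic part: -2*u**3 - u*v**2 + 2*v**3.
The quadratic part v**2 is a perfect square, so there is a single (double) tangent line v = 0, i.e. y = 2. Restricting the cubic part to that line (v = 0) leaves -2*u**3 ≠ 0, so f is not divisible by v and the branch is v² ≈ 2*u**3 to lowest order — this is a cusp.
Classification: cusp.


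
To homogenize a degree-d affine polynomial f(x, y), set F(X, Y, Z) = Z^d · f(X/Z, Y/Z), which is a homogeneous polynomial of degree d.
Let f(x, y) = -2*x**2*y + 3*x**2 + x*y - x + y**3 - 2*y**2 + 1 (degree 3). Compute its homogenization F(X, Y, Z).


F(X, Y, Z) = -2*X**2*Y + 3*X**2*Z + X*Y*Z - X*Z**2 + Y**3 - 2*Y**2*Z + Z**3

deg(f) = 3.
Substitute x = X/Z, y = Y/Z into f, then multiply by Z^3.
  monomial -2·x^2·y^1 ↦ -2·X^2·Y^1·Z^0.
  monomial 3·x^2·y^0 ↦ 3·X^2·Y^0·Z^1.
  monomial 1·x^1·y^1 ↦ 1·X^1·Y^1·Z^1.
  monomial -1·x^1·y^0 ↦ -1·X^1·Y^0·Z^2.
  monomial 1·x^0·y^3 ↦ 1·X^0·Y^3·Z^0.
  monomial -2·x^0·y^2 ↦ -2·X^0·Y^2·Z^1.
  monomial 1·x^0·y^0 ↦ 1·X^0·Y^0·Z^3.
Collecting: F(X, Y, Z) = -2*X**2*Y + 3*X**2*Z + X*Y*Z - X*Z**2 + Y**3 - 2*Y**2*Z + Z**3.


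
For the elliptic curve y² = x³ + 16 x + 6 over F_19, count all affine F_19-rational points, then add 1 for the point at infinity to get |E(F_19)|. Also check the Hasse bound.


Affine points = {(0, 5), (0, 14), (1, 2), (1, 17), (3, 9), (3, 10), (4, 1), (4, 18), (7, 9), (7, 10), (8, 0), (9, 9), (9, 10), (10, 8), (10, 11), (12, 8), (12, 11), (13, 6), (13, 13), (15, 7), (15, 12), (16, 8), (16, 11), (17, 2), (17, 17)}; affine count = 25; |E(F_19)| = 26.

Discriminant check: Δ ∝ 4a³ + 27b² = 4·16³ + 27·6² = 4·4096 + 27·36 ≡ 9 (mod 19). Nonzero ⇒ E is nonsingular.
For each x ∈ F_19, compute rhs = x³ + 16·x + 6 mod 19, then count y ∈ F_19 with y² ≡ rhs.
  x = 0: rhs = 6, matching y values: 5, 14 (2 points).
  x = 1: rhs = 4, matching y values: 2, 17 (2 points).
  x = 2: rhs = 8, matching y values: none (0 points).
  x = 3: rhs = 5, matching y values: 9, 10 (2 points).
  x = 4: rhs = 1, matching y values: 1, 18 (2 points).
  x = 5: rhs = 2, matching y values: none (0 points).
  x = 6: rhs = 14, matching y values: none (0 points).
  x = 7: rhs = 5, matching y values: 9, 10 (2 points).
  x = 8: rhs = 0, matching y values: 0 (1 points).
  x = 9: rhs = 5, matching y values: 9, 10 (2 points).
  x = 10: rhs = 7, matching y values: 8, 11 (2 points).
  x = 11: rhs = 12, matching y values: none (0 points).
  x = 12: rhs = 7, matching y values: 8, 11 (2 points).
  x = 13: rhs = 17, matching y values: 6, 13 (2 points).
  x = 14: rhs = 10, matching y values: none (0 points).
  x = 15: rhs = 11, matching y values: 7, 12 (2 points).
  x = 16: rhs = 7, matching y values: 8, 11 (2 points).
  x = 17: rhs = 4, matching y values: 2, 17 (2 points).
  x = 18: rhs = 8, matching y values: none (0 points).
Total affine count: 25.
Full point count |E(F_19)| = 25 + 1 = 26.
Hasse bound: |26 − (19+1)| = |6| = 6 ≤ 2√19 ≈ 8.7178 ✓.


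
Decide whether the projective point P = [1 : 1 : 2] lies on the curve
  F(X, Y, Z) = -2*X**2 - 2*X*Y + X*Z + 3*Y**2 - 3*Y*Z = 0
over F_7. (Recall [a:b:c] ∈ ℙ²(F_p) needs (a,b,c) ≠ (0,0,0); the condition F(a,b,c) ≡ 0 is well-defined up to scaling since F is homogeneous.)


F(1,1,2) ≡ 2 (mod 7); P is NOT on the curve.

Evaluate F(1, 1, 2) term-by-term (mod 7).
  -2*X**2 ↦ -2·1·1·1 = -2
  -2*X*Y ↦ -2·1·1·1 = -2
  X*Z ↦ 1·1·1·2 = 2
  3*Y**2 ↦ 3·1·1·1 = 3
  -3*Y*Z ↦ -3·1·1·2 = -6
Sum: F(1, 1, 2) = (-2) + (-2) + (2) + (3) + (-6) = -5.
Reducing mod 7: -5 ≡ 2 (mod 7).
Since F(a, b, c) ≡ 2 ≠ 0 (mod 7), P does NOT lie on the curve.


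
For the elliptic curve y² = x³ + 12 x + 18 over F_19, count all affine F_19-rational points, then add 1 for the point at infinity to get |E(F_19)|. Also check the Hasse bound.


Affine points = {(3, 9), (3, 10), (4, 4), (4, 15), (9, 0), (10, 6), (10, 13), (12, 3), (12, 16), (14, 2), (14, 17), (15, 1), (15, 18), (17, 9), (17, 10), (18, 9), (18, 10)}; affine count = 17; |E(F_19)| = 18.

Discriminant check: Δ ∝ 4a³ + 27b² = 4·12³ + 27·18² = 4·1728 + 27·324 ≡ 4 (mod 19). Nonzero ⇒ E is nonsingular.
For each x ∈ F_19, compute rhs = x³ + 12·x + 18 mod 19, then count y ∈ F_19 with y² ≡ rhs.
  x = 0: rhs = 18, matching y values: none (0 points).
  x = 1: rhs = 12, matching y values: none (0 points).
  x = 2: rhs = 12, matching y values: none (0 points).
  x = 3: rhs = 5, matching y values: 9, 10 (2 points).
  x = 4: rhs = 16, matching y values: 4, 15 (2 points).
  x = 5: rhs = 13, matching y values: none (0 points).
  x = 6: rhs = 2, matching y values: none (0 points).
  x = 7: rhs = 8, matching y values: none (0 points).
  x = 8: rhs = 18, matching y values: none (0 points).
  x = 9: rhs = 0, matching y values: 0 (1 points).
  x = 10: rhs = 17, matching y values: 6, 13 (2 points).
  x = 11: rhs = 18, matching y values: none (0 points).
  x = 12: rhs = 9, matching y values: 3, 16 (2 points).
  x = 13: rhs = 15, matching y values: none (0 points).
  x = 14: rhs = 4, matching y values: 2, 17 (2 points).
  x = 15: rhs = 1, matching y values: 1, 18 (2 points).
  x = 16: rhs = 12, matching y values: none (0 points).
  x = 17: rhs = 5, matching y values: 9, 10 (2 points).
  x = 18: rhs = 5, matching y values: 9, 10 (2 points).
Total affine count: 17.
Full point count |E(F_19)| = 17 + 1 = 18.
Hasse bound: |18 − (19+1)| = |-2| = 2 ≤ 2√19 ≈ 8.7178 ✓.


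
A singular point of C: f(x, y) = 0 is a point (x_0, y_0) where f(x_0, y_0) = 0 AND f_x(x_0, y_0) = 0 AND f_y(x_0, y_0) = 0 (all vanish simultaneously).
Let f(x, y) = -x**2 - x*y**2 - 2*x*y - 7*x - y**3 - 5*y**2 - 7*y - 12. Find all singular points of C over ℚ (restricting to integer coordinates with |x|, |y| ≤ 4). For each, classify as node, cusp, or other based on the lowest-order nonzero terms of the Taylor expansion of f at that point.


Singular points: {(-3, -1)}; classification: node.

Compute partial derivatives:
  f_x = -2*x - y**2 - 2*y - 7.
  f_y = -2*x*y - 2*x - 3*y**2 - 10*y - 7.
Scan x_0 ∈ {−4, ..., 4}. For each x_0, f_y(x_0, y) is a polynomial in y; find its integer roots y ∈ {−4, ..., 4}, then test f_x and f at those candidates.
  x = -4: f_y(-4, y) = -3*y**2 - 2*y + 1; vanishes at y ∈ {-1}. (-4, -1): f_x = 2 ≠ 0.
  x = -3: f_y(-3, y) = -3*y**2 - 4*y - 1; vanishes at y ∈ {-1}. (-3, -1): f_x = 0, f = 0 — SINGULAR.
  x = -2: f_y(-2, y) = -3*y**2 - 6*y - 3; vanishes at y ∈ {-1}. (-2, -1): f_x = -2 ≠ 0.
  x = -1: f_y(-1, y) = -3*y**2 - 8*y - 5; vanishes at y ∈ {-1}. (-1, -1): f_x = -4 ≠ 0.
  x = 0: f_y(0, y) = -3*y**2 - 10*y - 7; vanishes at y ∈ {-1}. (0, -1): f_x = -6 ≠ 0.
  x = 1: f_y(1, y) = -3*y**2 - 12*y - 9; vanishes at y ∈ {-3, -1}. (1, -3): f_x = -12 ≠ 0; (1, -1): f_x = -8 ≠ 0.
  x = 2: f_y(2, y) = -3*y**2 - 14*y - 11; vanishes at y ∈ {-1}. (2, -1): f_x = -10 ≠ 0.
  x = 3: f_y(3, y) = -3*y**2 - 16*y - 13; vanishes at y ∈ {-1}. (3, -1): f_x = -12 ≠ 0.
  x = 4: f_y(4, y) = -3*y**2 - 18*y - 15; vanishes at y ∈ {-1}. (4, -1): f_x = -14 ≠ 0.
Only singular point on the grid: (-3, -1).
Classify: substitute x = -3 + u, y = -1 + v and expand: f = -u**2 - u*v**2 - v**3 + v**2.
No constant or linear terms (consistent with a singular point). Quadratic part: -u**2 + v**2. Cubic part: -u*v**2 - v**3.
The quadratic part v**2 - u**2 = (v − u)(v + u) splits into two distinct linear factors, so there are two distinct tangent lines y − -1 = ±(x − -3) — this is a node (ordinary double point).
Classification: node.


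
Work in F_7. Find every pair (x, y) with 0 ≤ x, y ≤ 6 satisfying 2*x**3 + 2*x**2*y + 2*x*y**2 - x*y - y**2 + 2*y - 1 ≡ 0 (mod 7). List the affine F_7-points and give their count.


Affine F_7-points: {(0, 1), (4, 3), (5, 4)}; count = 3.

For each of the 49 pairs (x, y) ∈ F_7², evaluate f(x, y) mod 7. Record the zeros.
  x = 0: [0↦6, 1↦0, 2↦6, 3↦3, 4↦5, 5↦5, 6↦3]  zeros at y ∈ {1}
  x = 1: [0↦1, 1↦5, 2↦4, 3↦5, 4↦1, 5↦6, 6↦6]  zeros at y ∈ ∅
  x = 2: [0↦1, 1↦5, 2↦1, 3↦3, 4↦4, 5↦4, 6↦3]  zeros at y ∈ ∅
  x = 3: [0↦4, 1↦5, 2↦2, 3↦2, 4↦5, 5↦4, 6↦6]  zeros at y ∈ ∅
  x = 4: [0↦1, 1↦3, 2↦5, 3↦0, 4↦2, 5↦4, 6↦6]  zeros at y ∈ {3}
  x = 5: [0↦4, 1↦4, 2↦1, 3↦2, 4↦0, 5↦2, 6↦1]  zeros at y ∈ {4}
  x = 6: [0↦4, 1↦6, 2↦2, 3↦6, 4↦4, 5↦3, 6↦3]  zeros at y ∈ ∅
Collecting zeros: affine points = {(0, 1), (4, 3), (5, 4)}.
Total count |C(F_7)_aff| = 3.


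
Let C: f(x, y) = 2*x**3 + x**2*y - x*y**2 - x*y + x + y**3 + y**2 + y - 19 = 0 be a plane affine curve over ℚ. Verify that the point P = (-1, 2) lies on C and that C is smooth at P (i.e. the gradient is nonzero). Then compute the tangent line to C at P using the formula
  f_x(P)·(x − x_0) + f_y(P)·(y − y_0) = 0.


Tangent line at P: -3*x + 23*y - 49 = 0.

Step 1: f(-1, 2) = 0, so P lies on C.
Step 2: partial derivatives
  f_x(x, y) = 6*x**2 + 2*x*y - y**2 - y + 1, f_y(x, y) = x**2 - 2*x*y - x + 3*y**2 + 2*y + 1.
  f_x(P) = -3, f_y(P) = 23 (gradient nonzero, so P is smooth).
Step 3: tangent line at P: -3·(x − -1) + 23·(y − 2) = 0.
Expanding: -3*x + 23*y - 49 = 0.


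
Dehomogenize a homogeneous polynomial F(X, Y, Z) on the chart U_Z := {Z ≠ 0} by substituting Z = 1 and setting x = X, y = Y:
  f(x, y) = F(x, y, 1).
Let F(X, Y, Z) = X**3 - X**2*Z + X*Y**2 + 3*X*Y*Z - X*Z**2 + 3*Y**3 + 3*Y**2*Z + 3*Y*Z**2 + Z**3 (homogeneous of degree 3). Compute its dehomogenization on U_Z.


f(x, y) = x**3 - x**2 + x*y**2 + 3*x*y - x + 3*y**3 + 3*y**2 + 3*y + 1

On U_Z we set Z = 1. Each monomial c·X^i·Y^j·Z^k in F becomes c·x^i·y^j·1^k = c·x^i·y^j.
Substituting Z = 1: F(X, Y, 1) = x**3 - x**2 + x*y**2 + 3*x*y - x + 3*y**3 + 3*y**2 + 3*y + 1.
Note: deg(f) ≤ deg(F) = 3; strict inequality happens when F is divisible by Z (lost terms).


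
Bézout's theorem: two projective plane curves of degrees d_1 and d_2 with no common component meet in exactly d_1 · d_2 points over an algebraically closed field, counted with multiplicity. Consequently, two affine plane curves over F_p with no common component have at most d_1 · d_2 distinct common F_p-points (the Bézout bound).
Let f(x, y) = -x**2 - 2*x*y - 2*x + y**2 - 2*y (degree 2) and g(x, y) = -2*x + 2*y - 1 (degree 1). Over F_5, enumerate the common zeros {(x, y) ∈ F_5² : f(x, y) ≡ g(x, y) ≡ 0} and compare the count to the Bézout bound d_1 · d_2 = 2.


Common zeros: {(4, 2)}; count = 1; Bézout bound = 2.

deg(f) = 2, deg(g) = 1, so Bézout bound = 2.
Scan x ∈ F_5. For each x, list the y ∈ F_5 with f(x, y) ≡ 0 and those with g(x, y) ≡ 0 (mod 5); the common zeros in that column are the intersection.
  x = 0: f ≡ 0 at y ∈ {0, 2}; g ≡ 0 at y ∈ {3}; common: ∅.
  x = 1: f ≡ 0 at y ∈ ∅; g ≡ 0 at y ∈ {4}; common: ∅.
  x = 2: f ≡ 0 at y ∈ ∅; g ≡ 0 at y ∈ {0}; common: ∅.
  x = 3: f ≡ 0 at y ∈ {0, 3}; g ≡ 0 at y ∈ {1}; common: ∅.
  x = 4: f ≡ 0 at y ∈ {2, 3}; g ≡ 0 at y ∈ {2}; common: {2}.
Collecting: common zeros = {(4, 2)}, so the count is 1.
Comparison with the Bézout bound: 1 ≤ 2 = deg(f)·deg(g), as expected for curves with no common component (the affine F_5-count falls short of the bound because intersections may lie at infinity, over extension fields, or carry multiplicity).


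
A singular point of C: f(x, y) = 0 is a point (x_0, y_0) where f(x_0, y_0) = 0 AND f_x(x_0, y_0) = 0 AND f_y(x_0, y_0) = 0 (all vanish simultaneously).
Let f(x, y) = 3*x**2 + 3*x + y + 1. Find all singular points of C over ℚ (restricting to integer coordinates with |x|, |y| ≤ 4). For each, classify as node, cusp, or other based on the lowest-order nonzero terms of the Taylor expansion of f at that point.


No singular points in the scanned grid; C is smooth there.

Compute partial derivatives:
  f_x = 6*x + 3.
  f_y = 1.
f_y = 1 is a nonzero constant, so f_y never vanishes: no point (x, y) can satisfy f = f_x = f_y = 0. In particular no (x, y) ∈ {−4, ..., 4}² is singular; the curve is smooth.


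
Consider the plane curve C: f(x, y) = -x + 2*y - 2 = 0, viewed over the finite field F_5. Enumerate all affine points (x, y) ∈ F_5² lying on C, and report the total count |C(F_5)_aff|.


Affine F_5-points: {(0, 1), (1, 4), (2, 2), (3, 0), (4, 3)}; count = 5.

For each of the 25 pairs (x, y) ∈ F_5², evaluate f(x, y) mod 5. Record the zeros.
  x = 0: [0↦3, 1↦0, 2↦2, 3↦4, 4↦1]  zeros at y ∈ {1}
  x = 1: [0↦2, 1↦4, 2↦1, 3↦3, 4↦0]  zeros at y ∈ {4}
  x = 2: [0↦1, 1↦3, 2↦0, 3↦2, 4↦4]  zeros at y ∈ {2}
  x = 3: [0↦0, 1↦2, 2↦4, 3↦1, 4↦3]  zeros at y ∈ {0}
  x = 4: [0↦4, 1↦1, 2↦3, 3↦0, 4↦2]  zeros at y ∈ {3}
Collecting zeros: affine points = {(0, 1), (1, 4), (2, 2), (3, 0), (4, 3)}.
Total count |C(F_5)_aff| = 5.


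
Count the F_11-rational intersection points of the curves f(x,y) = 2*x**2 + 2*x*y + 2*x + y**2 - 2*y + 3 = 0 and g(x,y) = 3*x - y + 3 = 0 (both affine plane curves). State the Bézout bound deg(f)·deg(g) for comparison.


Common zeros: {(7, 2), (8, 5)}; count = 2; Bézout bound = 2.

deg(f) = 2, deg(g) = 1, so Bézout bound = 2.
Scan x ∈ F_11. For each x, list the y ∈ F_11 with f(x, y) ≡ 0 and those with g(x, y) ≡ 0 (mod 11); the common zeros in that column are the intersection.
  x = 0: f ≡ 0 at y ∈ {4, 9}; g ≡ 0 at y ∈ {3}; common: ∅.
  x = 1: f ≡ 0 at y ∈ {2, 9}; g ≡ 0 at y ∈ {6}; common: ∅.
  x = 2: f ≡ 0 at y ∈ ∅; g ≡ 0 at y ∈ {9}; common: ∅.
  x = 3: f ≡ 0 at y ∈ ∅; g ≡ 0 at y ∈ {1}; common: ∅.
  x = 4: f ≡ 0 at y ∈ ∅; g ≡ 0 at y ∈ {4}; common: ∅.
  x = 5: f ≡ 0 at y ∈ ∅; g ≡ 0 at y ∈ {7}; common: ∅.
  x = 6: f ≡ 0 at y ∈ {4, 8}; g ≡ 0 at y ∈ {10}; common: ∅.
  x = 7: f ≡ 0 at y ∈ {2, 8}; g ≡ 0 at y ∈ {2}; common: {2}.
  x = 8: f ≡ 0 at y ∈ {3, 5}; g ≡ 0 at y ∈ {5}; common: {5}.
  x = 9: f ≡ 0 at y ∈ ∅; g ≡ 0 at y ∈ {8}; common: ∅.
  x = 10: f ≡ 0 at y ∈ {1, 3}; g ≡ 0 at y ∈ {0}; common: ∅.
Collecting: common zeros = {(7, 2), (8, 5)}, so the count is 2.
Comparison with the Bézout bound: 2 ≤ 2 = deg(f)·deg(g), as expected for curves with no common component (the bound is attained).


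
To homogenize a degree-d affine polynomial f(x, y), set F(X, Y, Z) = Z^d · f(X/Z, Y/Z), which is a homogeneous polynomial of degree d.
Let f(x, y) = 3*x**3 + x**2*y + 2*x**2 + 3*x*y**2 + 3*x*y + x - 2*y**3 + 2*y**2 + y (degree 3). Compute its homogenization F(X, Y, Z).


F(X, Y, Z) = 3*X**3 + X**2*Y + 2*X**2*Z + 3*X*Y**2 + 3*X*Y*Z + X*Z**2 - 2*Y**3 + 2*Y**2*Z + Y*Z**2

deg(f) = 3.
Substitute x = X/Z, y = Y/Z into f, then multiply by Z^3.
  monomial 3·x^3·y^0 ↦ 3·X^3·Y^0·Z^0.
  monomial 1·x^2·y^1 ↦ 1·X^2·Y^1·Z^0.
  monomial 2·x^2·y^0 ↦ 2·X^2·Y^0·Z^1.
  monomial 3·x^1·y^2 ↦ 3·X^1·Y^2·Z^0.
  monomial 3·x^1·y^1 ↦ 3·X^1·Y^1·Z^1.
  monomial 1·x^1·y^0 ↦ 1·X^1·Y^0·Z^2.
  monomial -2·x^0·y^3 ↦ -2·X^0·Y^3·Z^0.
  monomial 2·x^0·y^2 ↦ 2·X^0·Y^2·Z^1.
  monomial 1·x^0·y^1 ↦ 1·X^0·Y^1·Z^2.
Collecting: F(X, Y, Z) = 3*X**3 + X**2*Y + 2*X**2*Z + 3*X*Y**2 + 3*X*Y*Z + X*Z**2 - 2*Y**3 + 2*Y**2*Z + Y*Z**2.


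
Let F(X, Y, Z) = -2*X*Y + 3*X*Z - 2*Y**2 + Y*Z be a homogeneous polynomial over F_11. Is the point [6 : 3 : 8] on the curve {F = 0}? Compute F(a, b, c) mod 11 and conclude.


F(6,3,8) ≡ 4 (mod 11); P is NOT on the curve.

Evaluate F(6, 3, 8) term-by-term (mod 11).
  -2*X*Y ↦ -2·6·3·1 = -36
  3*X*Z ↦ 3·6·1·8 = 144
  -2*Y**2 ↦ -2·1·9·1 = -18
  Y*Z ↦ 1·1·3·8 = 24
Sum: F(6, 3, 8) = (-36) + (144) + (-18) + (24) = 114.
Reducing mod 11: 114 ≡ 4 (mod 11).
Since F(a, b, c) ≡ 4 ≠ 0 (mod 11), P does NOT lie on the curve.


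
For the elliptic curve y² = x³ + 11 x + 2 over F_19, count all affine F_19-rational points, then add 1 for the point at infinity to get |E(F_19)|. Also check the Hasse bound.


Affine points = {(3, 9), (3, 10), (5, 7), (5, 12), (7, 2), (7, 17), (12, 0), (13, 9), (13, 10), (18, 3), (18, 16)}; affine count = 11; |E(F_19)| = 12.

Discriminant check: Δ ∝ 4a³ + 27b² = 4·11³ + 27·2² = 4·1331 + 27·4 ≡ 17 (mod 19). Nonzero ⇒ E is nonsingular.
For each x ∈ F_19, compute rhs = x³ + 11·x + 2 mod 19, then count y ∈ F_19 with y² ≡ rhs.
  x = 0: rhs = 2, matching y values: none (0 points).
  x = 1: rhs = 14, matching y values: none (0 points).
  x = 2: rhs = 13, matching y values: none (0 points).
  x = 3: rhs = 5, matching y values: 9, 10 (2 points).
  x = 4: rhs = 15, matching y values: none (0 points).
  x = 5: rhs = 11, matching y values: 7, 12 (2 points).
  x = 6: rhs = 18, matching y values: none (0 points).
  x = 7: rhs = 4, matching y values: 2, 17 (2 points).
  x = 8: rhs = 13, matching y values: none (0 points).
  x = 9: rhs = 13, matching y values: none (0 points).
  x = 10: rhs = 10, matching y values: none (0 points).
  x = 11: rhs = 10, matching y values: none (0 points).
  x = 12: rhs = 0, matching y values: 0 (1 points).
  x = 13: rhs = 5, matching y values: 9, 10 (2 points).
  x = 14: rhs = 12, matching y values: none (0 points).
  x = 15: rhs = 8, matching y values: none (0 points).
  x = 16: rhs = 18, matching y values: none (0 points).
  x = 17: rhs = 10, matching y values: none (0 points).
  x = 18: rhs = 9, matching y values: 3, 16 (2 points).
Total affine count: 11.
Full point count |E(F_19)| = 11 + 1 = 12.
Hasse bound: |12 − (19+1)| = |-8| = 8 ≤ 2√19 ≈ 8.7178 ✓.
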